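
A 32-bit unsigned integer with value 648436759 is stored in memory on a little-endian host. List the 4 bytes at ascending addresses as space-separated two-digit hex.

648436759 in hexadecimal, padded to 32 bits, is 0x26A65C17.
Split into bytes (most-significant first): 26 A6 5C 17.
In little-endian order the low byte comes first in memory.
So at ascending addresses the bytes are 17 5C A6 26.

17 5C A6 26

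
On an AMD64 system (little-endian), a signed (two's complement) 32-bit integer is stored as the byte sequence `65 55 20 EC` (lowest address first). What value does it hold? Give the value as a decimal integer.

-333425307

Little-endian: lowest address holds the least-significant byte.
Reassemble most-significant byte first: EC 20 55 65 → 0xEC205565.
Top bit is set, so as a signed 32-bit value this is 0xEC205565 − 2^32 = -333425307.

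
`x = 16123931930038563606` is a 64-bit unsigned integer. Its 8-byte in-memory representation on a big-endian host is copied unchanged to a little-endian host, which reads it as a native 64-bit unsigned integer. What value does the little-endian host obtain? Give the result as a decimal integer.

1653813375336367071

16123931930038563606 in 64-bit hexadecimal is 0xDFC3B6A98086F316.
Stored big-endian, the bytes at ascending addresses are DF C3 B6 A9 80 86 F3 16.
Read back as little-endian, the first byte is least significant, giving 0x16F38680A9B6C3DF.
0x16F38680A9B6C3DF = 1653813375336367071.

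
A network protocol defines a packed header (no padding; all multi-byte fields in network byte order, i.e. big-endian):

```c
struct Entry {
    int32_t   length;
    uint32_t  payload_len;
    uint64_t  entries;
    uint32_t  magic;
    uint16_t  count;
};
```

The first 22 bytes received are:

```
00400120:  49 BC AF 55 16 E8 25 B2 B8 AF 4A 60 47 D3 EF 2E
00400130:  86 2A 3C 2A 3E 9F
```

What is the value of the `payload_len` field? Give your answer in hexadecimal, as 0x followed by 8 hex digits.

0x16E825B2

`payload_len` follows `length` (4 bytes), so it starts at byte offset 4 and occupies 4 bytes.
Bytes at offsets 4..7: 16 E8 25 B2.
In big-endian order the high byte comes first in memory.
The bytes are already most-significant first: 0x16E825B2.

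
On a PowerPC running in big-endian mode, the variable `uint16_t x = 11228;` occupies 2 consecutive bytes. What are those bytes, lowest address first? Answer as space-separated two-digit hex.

2B DC

11228 in hexadecimal, padded to 16 bits, is 0x2BDC.
Split into bytes (most-significant first): 2B DC.
In big-endian order the high byte comes first in memory.
So the memory order matches the most-significant-first order: 2B DC.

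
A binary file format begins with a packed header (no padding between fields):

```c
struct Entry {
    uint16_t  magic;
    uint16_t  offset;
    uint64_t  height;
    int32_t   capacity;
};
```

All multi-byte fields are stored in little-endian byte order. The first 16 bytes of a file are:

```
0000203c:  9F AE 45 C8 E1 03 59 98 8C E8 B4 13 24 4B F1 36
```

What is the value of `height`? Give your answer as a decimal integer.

1420015473077584865

`height` follows `magic` (2 B), `offset` (2 B), so it starts at offset 2 + 2 = 4 and occupies 8 bytes.
Bytes at offsets 4..11: E1 03 59 98 8C E8 B4 13.
Little-endian: lowest address holds the least-significant byte.
Reassemble most-significant byte first: 13 B4 E8 8C 98 59 03 E1 → 0x13B4E88C985903E1.
0x13B4E88C985903E1 = 1420015473077584865.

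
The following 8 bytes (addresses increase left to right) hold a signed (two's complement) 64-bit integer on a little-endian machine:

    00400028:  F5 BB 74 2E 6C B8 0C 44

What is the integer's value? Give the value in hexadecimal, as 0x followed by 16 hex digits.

0x440CB86C2E74BBF5

Little-endian stores the least-significant byte at the lowest address.
Reassemble most-significant byte first: 44 0C B8 6C 2E 74 BB F5 → 0x440CB86C2E74BBF5.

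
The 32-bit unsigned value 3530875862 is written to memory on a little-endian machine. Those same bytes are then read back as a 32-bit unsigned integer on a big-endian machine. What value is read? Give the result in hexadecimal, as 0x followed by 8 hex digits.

3530875862 in 32-bit hexadecimal is 0xD274E3D6.
Stored little-endian, the bytes at ascending addresses are D6 E3 74 D2.
Read back as big-endian, the last byte is least significant, giving 0xD6E374D2.

0xD6E374D2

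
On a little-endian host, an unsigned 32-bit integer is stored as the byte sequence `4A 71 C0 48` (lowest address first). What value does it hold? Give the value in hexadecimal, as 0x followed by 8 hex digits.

In little-endian order the low byte comes first in memory.
Reassemble most-significant byte first: 48 C0 71 4A → 0x48C0714A.

0x48C0714A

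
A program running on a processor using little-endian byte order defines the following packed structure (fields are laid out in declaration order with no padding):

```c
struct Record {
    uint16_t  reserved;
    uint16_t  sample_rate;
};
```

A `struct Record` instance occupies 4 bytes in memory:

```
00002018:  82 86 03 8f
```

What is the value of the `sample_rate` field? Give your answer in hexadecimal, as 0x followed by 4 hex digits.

0x8F03

`sample_rate` follows `reserved` (2 bytes), so it starts at byte offset 2 and occupies 2 bytes.
Bytes at offsets 2..3: 03 8F.
In little-endian order the low byte comes first in memory.
Reassemble most-significant byte first: 8F 03 → 0x8F03.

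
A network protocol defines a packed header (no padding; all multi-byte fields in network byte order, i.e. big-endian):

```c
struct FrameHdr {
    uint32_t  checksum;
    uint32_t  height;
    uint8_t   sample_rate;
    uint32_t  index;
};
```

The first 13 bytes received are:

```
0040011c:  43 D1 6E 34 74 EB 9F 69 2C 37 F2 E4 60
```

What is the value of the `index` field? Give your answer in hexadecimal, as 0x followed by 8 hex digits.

0x37F2E460

`index` follows `checksum` (4 B), `height` (4 B), `sample_rate` (1 B), so it starts at offset 4 + 4 + 1 = 9 and occupies 4 bytes.
Bytes at offsets 9..12: 37 F2 E4 60.
In big-endian order the high byte comes first in memory.
The bytes are already most-significant first: 0x37F2E460.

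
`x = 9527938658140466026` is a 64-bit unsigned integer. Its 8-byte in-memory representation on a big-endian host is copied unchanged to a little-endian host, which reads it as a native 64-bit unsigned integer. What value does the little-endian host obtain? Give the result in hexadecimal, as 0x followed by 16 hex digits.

9527938658140466026 in 64-bit hexadecimal is 0x843A09BA782CAB6A.
Stored big-endian, the bytes at ascending addresses are 84 3A 09 BA 78 2C AB 6A.
Read back as little-endian, the first byte is least significant, giving 0x6AAB2C78BA093A84.

0x6AAB2C78BA093A84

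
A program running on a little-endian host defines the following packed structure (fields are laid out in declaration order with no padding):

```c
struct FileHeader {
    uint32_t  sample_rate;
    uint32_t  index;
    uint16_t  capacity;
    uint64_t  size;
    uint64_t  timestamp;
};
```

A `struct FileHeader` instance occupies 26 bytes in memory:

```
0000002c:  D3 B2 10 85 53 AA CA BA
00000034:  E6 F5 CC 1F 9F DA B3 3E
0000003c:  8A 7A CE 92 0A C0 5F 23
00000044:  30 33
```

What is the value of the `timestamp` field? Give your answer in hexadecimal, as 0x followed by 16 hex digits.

`timestamp` follows `sample_rate` (4 B), `index` (4 B), `capacity` (2 B), `size` (8 B), so it starts at offset 4 + 4 + 2 + 8 = 18 and occupies 8 bytes.
Bytes at offsets 18..25: CE 92 0A C0 5F 23 30 33.
Little-endian: lowest address holds the least-significant byte.
Reassemble most-significant byte first: 33 30 23 5F C0 0A 92 CE → 0x3330235FC00A92CE.

0x3330235FC00A92CE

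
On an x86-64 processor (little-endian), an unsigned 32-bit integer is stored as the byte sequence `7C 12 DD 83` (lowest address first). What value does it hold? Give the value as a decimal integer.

2212303484

Little-endian stores the least-significant byte at the lowest address.
Reassemble most-significant byte first: 83 DD 12 7C → 0x83DD127C.
0x83DD127C = 2212303484.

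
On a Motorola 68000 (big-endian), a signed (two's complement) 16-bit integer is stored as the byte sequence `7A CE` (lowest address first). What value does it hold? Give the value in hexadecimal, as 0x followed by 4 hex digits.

0x7ACE

Big-endian: lowest address holds the most-significant byte.
The bytes are already most-significant first: 0x7ACE.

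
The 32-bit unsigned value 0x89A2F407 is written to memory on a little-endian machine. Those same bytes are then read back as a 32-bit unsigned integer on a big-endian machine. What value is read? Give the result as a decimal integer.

Stored little-endian, the bytes at ascending addresses are 07 F4 A2 89.
Read back as big-endian, the last byte is least significant, giving 0x07F4A289.
0x07F4A289 = 133472905.

133472905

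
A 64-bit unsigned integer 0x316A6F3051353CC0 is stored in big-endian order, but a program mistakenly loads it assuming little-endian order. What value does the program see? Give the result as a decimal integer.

Stored big-endian, the bytes at ascending addresses are 31 6A 6F 30 51 35 3C C0.
Read back as little-endian, the first byte is least significant, giving 0xC03C3551306F6A31.
0xC03C3551306F6A31 = 13852005176706034225.

13852005176706034225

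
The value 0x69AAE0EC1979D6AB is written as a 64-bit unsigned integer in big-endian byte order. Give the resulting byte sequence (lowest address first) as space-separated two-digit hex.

69 AA E0 EC 19 79 D6 AB

Split into bytes (most-significant first): 69 AA E0 EC 19 79 D6 AB.
In big-endian order the high byte comes first in memory.
So the memory order matches the most-significant-first order: 69 AA E0 EC 19 79 D6 AB.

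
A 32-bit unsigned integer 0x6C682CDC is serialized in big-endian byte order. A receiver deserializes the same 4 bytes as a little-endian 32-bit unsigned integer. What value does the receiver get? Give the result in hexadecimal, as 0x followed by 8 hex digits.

Stored big-endian, the bytes at ascending addresses are 6C 68 2C DC.
Read back as little-endian, the first byte is least significant, giving 0xDC2C686C.

0xDC2C686C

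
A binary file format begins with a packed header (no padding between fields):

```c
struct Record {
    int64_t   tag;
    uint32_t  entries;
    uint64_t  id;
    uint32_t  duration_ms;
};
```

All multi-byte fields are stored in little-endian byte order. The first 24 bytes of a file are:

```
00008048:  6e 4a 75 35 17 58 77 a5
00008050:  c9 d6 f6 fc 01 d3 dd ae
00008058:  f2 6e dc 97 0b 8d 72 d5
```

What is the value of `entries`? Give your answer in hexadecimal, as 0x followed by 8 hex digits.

`entries` follows `tag` (8 bytes), so it starts at byte offset 8 and occupies 4 bytes.
Bytes at offsets 8..11: C9 D6 F6 FC.
In little-endian order the low byte comes first in memory.
Reassemble most-significant byte first: FC F6 D6 C9 → 0xFCF6D6C9.

0xFCF6D6C9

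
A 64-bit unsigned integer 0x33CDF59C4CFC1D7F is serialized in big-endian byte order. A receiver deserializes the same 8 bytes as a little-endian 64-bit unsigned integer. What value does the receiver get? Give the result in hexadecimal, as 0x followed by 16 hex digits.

Stored big-endian, the bytes at ascending addresses are 33 CD F5 9C 4C FC 1D 7F.
Read back as little-endian, the first byte is least significant, giving 0x7F1DFC4C9CF5CD33.

0x7F1DFC4C9CF5CD33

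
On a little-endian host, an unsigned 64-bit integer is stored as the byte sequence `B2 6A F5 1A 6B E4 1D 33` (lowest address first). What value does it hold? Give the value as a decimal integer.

3683351218923858610

Little-endian stores the least-significant byte at the lowest address.
Reassemble most-significant byte first: 33 1D E4 6B 1A F5 6A B2 → 0x331DE46B1AF56AB2.
0x331DE46B1AF56AB2 = 3683351218923858610.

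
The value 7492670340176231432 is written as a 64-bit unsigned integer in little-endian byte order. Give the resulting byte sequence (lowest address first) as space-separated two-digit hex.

7492670340176231432 in hexadecimal, padded to 64 bits, is 0x67FB4FF9FD4F3C08.
Split into bytes (most-significant first): 67 FB 4F F9 FD 4F 3C 08.
Little-endian stores the least-significant byte at the lowest address.
So at ascending addresses the bytes are 08 3C 4F FD F9 4F FB 67.

08 3C 4F FD F9 4F FB 67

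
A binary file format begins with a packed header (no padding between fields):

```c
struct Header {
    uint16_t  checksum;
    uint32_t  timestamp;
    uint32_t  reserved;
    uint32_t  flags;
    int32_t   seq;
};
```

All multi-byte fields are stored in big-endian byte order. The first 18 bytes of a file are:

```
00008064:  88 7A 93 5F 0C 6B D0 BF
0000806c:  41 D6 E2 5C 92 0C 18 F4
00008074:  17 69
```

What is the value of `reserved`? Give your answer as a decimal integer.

3502195158

`reserved` follows `checksum` (2 B), `timestamp` (4 B), so it starts at offset 2 + 4 = 6 and occupies 4 bytes.
Bytes at offsets 6..9: D0 BF 41 D6.
Big-endian stores the most-significant byte at the lowest address.
The bytes are already most-significant first: 0xD0BF41D6.
0xD0BF41D6 = 3502195158.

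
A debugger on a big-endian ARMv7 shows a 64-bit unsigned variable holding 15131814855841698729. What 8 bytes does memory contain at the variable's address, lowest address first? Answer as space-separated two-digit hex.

15131814855841698729 in hexadecimal, padded to 64 bits, is 0xD1FF0170896C53A9.
Split into bytes (most-significant first): D1 FF 01 70 89 6C 53 A9.
Big-endian: lowest address holds the most-significant byte.
So the memory order matches the most-significant-first order: D1 FF 01 70 89 6C 53 A9.

D1 FF 01 70 89 6C 53 A9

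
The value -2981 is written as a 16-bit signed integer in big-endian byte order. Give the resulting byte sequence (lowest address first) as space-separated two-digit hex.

Two's complement of -2981 in 16 bits: 2981 = 0x0BA5; invert → 0xF45A; add 1 → 0xF45B.
Split into bytes (most-significant first): F4 5B.
In big-endian order the high byte comes first in memory.
So the memory order matches the most-significant-first order: F4 5B.

F4 5B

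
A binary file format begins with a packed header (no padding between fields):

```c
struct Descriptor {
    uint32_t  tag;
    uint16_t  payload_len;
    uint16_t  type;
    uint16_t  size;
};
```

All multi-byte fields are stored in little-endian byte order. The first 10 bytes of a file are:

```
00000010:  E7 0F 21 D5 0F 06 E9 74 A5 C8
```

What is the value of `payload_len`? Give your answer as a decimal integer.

1551

`payload_len` follows `tag` (4 bytes), so it starts at byte offset 4 and occupies 2 bytes.
Bytes at offsets 4..5: 0F 06.
Little-endian: lowest address holds the least-significant byte.
Reassemble most-significant byte first: 06 0F → 0x060F.
0x060F = 1551.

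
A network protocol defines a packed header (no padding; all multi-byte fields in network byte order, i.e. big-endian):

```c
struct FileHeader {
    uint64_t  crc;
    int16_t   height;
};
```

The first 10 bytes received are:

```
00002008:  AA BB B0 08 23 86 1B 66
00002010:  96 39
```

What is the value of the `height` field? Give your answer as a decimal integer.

`height` follows `crc` (8 bytes), so it starts at byte offset 8 and occupies 2 bytes.
Bytes at offsets 8..9: 96 39.
In big-endian order the high byte comes first in memory.
The bytes are already most-significant first: 0x9639.
Top bit is set, so as a signed 16-bit value this is 0x9639 − 2^16 = -27079.

-27079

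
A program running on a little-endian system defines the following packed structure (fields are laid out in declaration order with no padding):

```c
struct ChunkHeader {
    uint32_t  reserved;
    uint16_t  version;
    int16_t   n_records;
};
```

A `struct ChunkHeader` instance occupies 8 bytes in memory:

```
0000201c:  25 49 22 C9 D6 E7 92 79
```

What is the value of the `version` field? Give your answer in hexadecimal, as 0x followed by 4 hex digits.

`version` follows `reserved` (4 bytes), so it starts at byte offset 4 and occupies 2 bytes.
Bytes at offsets 4..5: D6 E7.
Little-endian: lowest address holds the least-significant byte.
Reassemble most-significant byte first: E7 D6 → 0xE7D6.

0xE7D6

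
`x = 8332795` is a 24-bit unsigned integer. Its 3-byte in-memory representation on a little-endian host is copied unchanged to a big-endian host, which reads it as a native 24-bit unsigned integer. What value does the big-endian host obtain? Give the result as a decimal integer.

16459135

8332795 in 24-bit hexadecimal is 0x7F25FB.
Stored little-endian, the bytes at ascending addresses are FB 25 7F.
Read back as big-endian, the last byte is least significant, giving 0xFB257F.
0xFB257F = 16459135.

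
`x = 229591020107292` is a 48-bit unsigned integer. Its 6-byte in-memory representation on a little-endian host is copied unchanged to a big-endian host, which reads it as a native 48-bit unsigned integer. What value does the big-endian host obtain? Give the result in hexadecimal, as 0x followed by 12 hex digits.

229591020107292 in 48-bit hexadecimal is 0xD0CFD332761C.
Stored little-endian, the bytes at ascending addresses are 1C 76 32 D3 CF D0.
Read back as big-endian, the last byte is least significant, giving 0x1C7632D3CFD0.

0x1C7632D3CFD0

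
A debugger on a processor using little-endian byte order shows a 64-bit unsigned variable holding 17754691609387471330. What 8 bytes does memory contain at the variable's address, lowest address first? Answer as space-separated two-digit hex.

17754691609387471330 in hexadecimal, padded to 64 bits, is 0xF66555F34A2611E2.
Split into bytes (most-significant first): F6 65 55 F3 4A 26 11 E2.
Little-endian stores the least-significant byte at the lowest address.
So at ascending addresses the bytes are E2 11 26 4A F3 55 65 F6.

E2 11 26 4A F3 55 65 F6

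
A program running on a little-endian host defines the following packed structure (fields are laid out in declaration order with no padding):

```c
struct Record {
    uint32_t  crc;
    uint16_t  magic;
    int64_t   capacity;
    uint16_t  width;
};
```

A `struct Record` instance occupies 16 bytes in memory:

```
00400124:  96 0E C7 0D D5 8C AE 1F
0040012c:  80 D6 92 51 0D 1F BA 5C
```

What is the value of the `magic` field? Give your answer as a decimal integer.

`magic` follows `crc` (4 bytes), so it starts at byte offset 4 and occupies 2 bytes.
Bytes at offsets 4..5: D5 8C.
In little-endian order the low byte comes first in memory.
Reassemble most-significant byte first: 8C D5 → 0x8CD5.
0x8CD5 = 36053.

36053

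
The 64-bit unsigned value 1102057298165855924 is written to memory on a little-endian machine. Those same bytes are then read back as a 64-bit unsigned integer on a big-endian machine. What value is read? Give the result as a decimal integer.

1102057298165855924 in 64-bit hexadecimal is 0x0F4B4B46134D76B4.
Stored little-endian, the bytes at ascending addresses are B4 76 4D 13 46 4B 4B 0F.
Read back as big-endian, the last byte is least significant, giving 0xB4764D13464B4B0F.
0xB4764D13464B4B0F = 13003665719257942799.

13003665719257942799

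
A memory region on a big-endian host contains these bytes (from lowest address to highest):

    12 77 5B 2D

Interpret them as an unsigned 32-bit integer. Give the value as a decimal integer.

Big-endian stores the most-significant byte at the lowest address.
The bytes are already most-significant first: 0x12775B2D.
0x12775B2D = 309812013.

309812013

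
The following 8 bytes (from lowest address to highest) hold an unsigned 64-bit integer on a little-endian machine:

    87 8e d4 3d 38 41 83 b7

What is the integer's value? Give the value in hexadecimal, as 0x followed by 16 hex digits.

Little-endian: lowest address holds the least-significant byte.
Reassemble most-significant byte first: B7 83 41 38 3D D4 8E 87 → 0xB78341383DD48E87.

0xB78341383DD48E87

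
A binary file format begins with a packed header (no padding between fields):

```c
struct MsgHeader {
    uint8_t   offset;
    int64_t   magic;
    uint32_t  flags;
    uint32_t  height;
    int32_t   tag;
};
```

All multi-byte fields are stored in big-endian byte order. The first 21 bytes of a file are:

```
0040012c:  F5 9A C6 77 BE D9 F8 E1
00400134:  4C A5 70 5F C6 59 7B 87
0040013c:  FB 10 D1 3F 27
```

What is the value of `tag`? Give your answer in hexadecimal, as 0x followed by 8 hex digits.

0x10D13F27

`tag` follows `offset` (1 B), `magic` (8 B), `flags` (4 B), `height` (4 B), so it starts at offset 1 + 8 + 4 + 4 = 17 and occupies 4 bytes.
Bytes at offsets 17..20: 10 D1 3F 27.
Big-endian: lowest address holds the most-significant byte.
The bytes are already most-significant first: 0x10D13F27.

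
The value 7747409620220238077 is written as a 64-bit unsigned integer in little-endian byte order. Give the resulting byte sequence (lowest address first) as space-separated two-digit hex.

FD D8 AB 86 00 54 84 6B

7747409620220238077 in hexadecimal, padded to 64 bits, is 0x6B84540086ABD8FD.
Split into bytes (most-significant first): 6B 84 54 00 86 AB D8 FD.
Little-endian stores the least-significant byte at the lowest address.
So at ascending addresses the bytes are FD D8 AB 86 00 54 84 6B.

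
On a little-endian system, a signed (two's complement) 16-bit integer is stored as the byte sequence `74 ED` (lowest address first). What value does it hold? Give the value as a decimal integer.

Little-endian: lowest address holds the least-significant byte.
Reassemble most-significant byte first: ED 74 → 0xED74.
Top bit is set, so as a signed 16-bit value this is 0xED74 − 2^16 = -4748.

-4748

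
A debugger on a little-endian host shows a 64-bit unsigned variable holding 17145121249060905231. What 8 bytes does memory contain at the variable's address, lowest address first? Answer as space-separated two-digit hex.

0F E1 46 F1 EF B4 EF ED

17145121249060905231 in hexadecimal, padded to 64 bits, is 0xEDEFB4EFF146E10F.
Split into bytes (most-significant first): ED EF B4 EF F1 46 E1 0F.
In little-endian order the low byte comes first in memory.
So at ascending addresses the bytes are 0F E1 46 F1 EF B4 EF ED.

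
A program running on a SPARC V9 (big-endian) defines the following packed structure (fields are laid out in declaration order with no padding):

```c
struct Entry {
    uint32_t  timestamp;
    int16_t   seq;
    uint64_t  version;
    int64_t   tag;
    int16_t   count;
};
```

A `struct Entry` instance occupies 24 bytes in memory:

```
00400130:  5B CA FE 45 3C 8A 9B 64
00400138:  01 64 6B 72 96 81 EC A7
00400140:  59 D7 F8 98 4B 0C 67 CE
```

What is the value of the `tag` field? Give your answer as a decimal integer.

-1394046775524308212

`tag` follows `timestamp` (4 B), `seq` (2 B), `version` (8 B), so it starts at offset 4 + 2 + 8 = 14 and occupies 8 bytes.
Bytes at offsets 14..21: EC A7 59 D7 F8 98 4B 0C.
Big-endian stores the most-significant byte at the lowest address.
The bytes are already most-significant first: 0xECA759D7F8984B0C.
Top bit is set, so as a signed 64-bit value this is 0xECA759D7F8984B0C − 2^64 = -1394046775524308212.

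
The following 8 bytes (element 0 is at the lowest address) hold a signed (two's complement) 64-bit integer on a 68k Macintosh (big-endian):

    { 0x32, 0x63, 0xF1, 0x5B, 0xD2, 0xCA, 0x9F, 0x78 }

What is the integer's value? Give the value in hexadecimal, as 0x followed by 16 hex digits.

In big-endian order the high byte comes first in memory.
The bytes are already most-significant first: 0x3263F15BD2CA9F78.

0x3263F15BD2CA9F78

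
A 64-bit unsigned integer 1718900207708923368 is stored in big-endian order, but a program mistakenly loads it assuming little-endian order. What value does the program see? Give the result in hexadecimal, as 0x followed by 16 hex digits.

0xE8E5D5BCA1C2DA17

1718900207708923368 in 64-bit hexadecimal is 0x17DAC2A1BCD5E5E8.
Stored big-endian, the bytes at ascending addresses are 17 DA C2 A1 BC D5 E5 E8.
Read back as little-endian, the first byte is least significant, giving 0xE8E5D5BCA1C2DA17.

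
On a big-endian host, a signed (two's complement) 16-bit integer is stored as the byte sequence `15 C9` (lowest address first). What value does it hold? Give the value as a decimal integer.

5577

In big-endian order the high byte comes first in memory.
The bytes are already most-significant first: 0x15C9.
0x15C9 = 5577.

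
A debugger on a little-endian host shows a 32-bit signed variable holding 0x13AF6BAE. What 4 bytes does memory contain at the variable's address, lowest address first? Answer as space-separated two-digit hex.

AE 6B AF 13

Split into bytes (most-significant first): 13 AF 6B AE.
Little-endian stores the least-significant byte at the lowest address.
So at ascending addresses the bytes are AE 6B AF 13.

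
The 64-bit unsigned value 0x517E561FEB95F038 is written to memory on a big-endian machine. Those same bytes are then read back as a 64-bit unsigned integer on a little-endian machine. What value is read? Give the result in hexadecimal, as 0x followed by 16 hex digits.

0x38F095EB1F567E51

Stored big-endian, the bytes at ascending addresses are 51 7E 56 1F EB 95 F0 38.
Read back as little-endian, the first byte is least significant, giving 0x38F095EB1F567E51.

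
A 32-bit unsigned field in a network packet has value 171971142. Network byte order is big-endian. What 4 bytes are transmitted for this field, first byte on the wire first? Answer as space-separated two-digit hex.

171971142 in hexadecimal, padded to 32 bits, is 0x0A401246.
Split into bytes (most-significant first): 0A 40 12 46.
Big-endian: lowest address holds the most-significant byte.
So the memory order matches the most-significant-first order: 0A 40 12 46.

0A 40 12 46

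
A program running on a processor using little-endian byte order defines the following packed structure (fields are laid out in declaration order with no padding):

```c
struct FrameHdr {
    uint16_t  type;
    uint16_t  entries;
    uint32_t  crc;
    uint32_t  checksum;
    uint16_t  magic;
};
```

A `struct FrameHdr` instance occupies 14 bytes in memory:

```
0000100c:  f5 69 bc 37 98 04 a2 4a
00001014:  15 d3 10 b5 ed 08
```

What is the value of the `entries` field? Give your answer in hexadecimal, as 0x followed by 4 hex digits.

`entries` follows `type` (2 bytes), so it starts at byte offset 2 and occupies 2 bytes.
Bytes at offsets 2..3: BC 37.
In little-endian order the low byte comes first in memory.
Reassemble most-significant byte first: 37 BC → 0x37BC.

0x37BC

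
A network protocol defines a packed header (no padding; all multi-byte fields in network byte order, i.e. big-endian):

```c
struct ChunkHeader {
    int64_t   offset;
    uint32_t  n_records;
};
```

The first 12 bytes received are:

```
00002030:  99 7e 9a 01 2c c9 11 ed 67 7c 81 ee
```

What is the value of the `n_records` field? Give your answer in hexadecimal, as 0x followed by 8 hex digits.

0x677C81EE

`n_records` follows `offset` (8 bytes), so it starts at byte offset 8 and occupies 4 bytes.
Bytes at offsets 8..11: 67 7C 81 EE.
Big-endian stores the most-significant byte at the lowest address.
The bytes are already most-significant first: 0x677C81EE.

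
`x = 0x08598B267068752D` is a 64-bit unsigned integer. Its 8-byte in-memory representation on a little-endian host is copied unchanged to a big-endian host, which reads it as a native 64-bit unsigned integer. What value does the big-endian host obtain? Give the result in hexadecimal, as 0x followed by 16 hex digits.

0x2D756870268B5908

Stored little-endian, the bytes at ascending addresses are 2D 75 68 70 26 8B 59 08.
Read back as big-endian, the last byte is least significant, giving 0x2D756870268B5908.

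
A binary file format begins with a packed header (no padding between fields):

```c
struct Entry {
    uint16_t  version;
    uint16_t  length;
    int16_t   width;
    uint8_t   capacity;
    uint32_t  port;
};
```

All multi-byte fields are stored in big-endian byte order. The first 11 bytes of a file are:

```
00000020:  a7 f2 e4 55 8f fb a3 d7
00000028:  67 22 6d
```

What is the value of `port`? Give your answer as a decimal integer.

`port` follows `version` (2 B), `length` (2 B), `width` (2 B), `capacity` (1 B), so it starts at offset 2 + 2 + 2 + 1 = 7 and occupies 4 bytes.
Bytes at offsets 7..10: D7 67 22 6D.
In big-endian order the high byte comes first in memory.
The bytes are already most-significant first: 0xD767226D.
0xD767226D = 3613860461.

3613860461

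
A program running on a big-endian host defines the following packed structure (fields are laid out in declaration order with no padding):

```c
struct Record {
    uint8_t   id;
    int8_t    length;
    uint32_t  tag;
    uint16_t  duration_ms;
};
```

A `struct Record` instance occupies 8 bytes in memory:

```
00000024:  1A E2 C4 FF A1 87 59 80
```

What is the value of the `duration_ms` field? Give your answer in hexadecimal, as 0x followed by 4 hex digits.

`duration_ms` follows `id` (1 B), `length` (1 B), `tag` (4 B), so it starts at offset 1 + 1 + 4 = 6 and occupies 2 bytes.
Bytes at offsets 6..7: 59 80.
In big-endian order the high byte comes first in memory.
The bytes are already most-significant first: 0x5980.

0x5980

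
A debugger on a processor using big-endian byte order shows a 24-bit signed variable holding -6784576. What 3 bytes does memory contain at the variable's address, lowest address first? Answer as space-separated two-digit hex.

Two's complement of -6784576 in 24 bits: 6784576 = 0x678640; invert → 0x9879BF; add 1 → 0x9879C0.
Split into bytes (most-significant first): 98 79 C0.
Big-endian: lowest address holds the most-significant byte.
So the memory order matches the most-significant-first order: 98 79 C0.

98 79 C0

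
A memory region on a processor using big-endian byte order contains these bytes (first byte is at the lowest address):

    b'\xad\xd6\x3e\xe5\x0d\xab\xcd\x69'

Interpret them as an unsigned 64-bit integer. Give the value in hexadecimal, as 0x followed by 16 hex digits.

0xADD63EE50DABCD69

Big-endian stores the most-significant byte at the lowest address.
The bytes are already most-significant first: 0xADD63EE50DABCD69.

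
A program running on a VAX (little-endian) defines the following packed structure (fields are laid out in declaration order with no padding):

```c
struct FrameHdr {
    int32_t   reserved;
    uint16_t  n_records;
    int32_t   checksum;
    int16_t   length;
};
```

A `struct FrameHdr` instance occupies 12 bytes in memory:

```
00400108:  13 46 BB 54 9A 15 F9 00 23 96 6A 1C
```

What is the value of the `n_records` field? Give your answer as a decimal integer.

5530

`n_records` follows `reserved` (4 bytes), so it starts at byte offset 4 and occupies 2 bytes.
Bytes at offsets 4..5: 9A 15.
Little-endian: lowest address holds the least-significant byte.
Reassemble most-significant byte first: 15 9A → 0x159A.
0x159A = 5530.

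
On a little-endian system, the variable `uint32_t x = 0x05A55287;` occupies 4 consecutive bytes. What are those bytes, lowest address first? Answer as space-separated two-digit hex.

87 52 A5 05

Split into bytes (most-significant first): 05 A5 52 87.
Little-endian: lowest address holds the least-significant byte.
So at ascending addresses the bytes are 87 52 A5 05.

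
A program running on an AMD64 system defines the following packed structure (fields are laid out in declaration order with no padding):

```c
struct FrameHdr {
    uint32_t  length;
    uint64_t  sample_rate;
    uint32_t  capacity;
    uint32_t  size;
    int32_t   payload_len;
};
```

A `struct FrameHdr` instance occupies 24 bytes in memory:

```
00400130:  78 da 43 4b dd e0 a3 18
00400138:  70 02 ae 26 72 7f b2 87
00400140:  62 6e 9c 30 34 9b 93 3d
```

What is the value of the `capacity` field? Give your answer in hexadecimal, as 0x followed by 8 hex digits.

0x87B27F72

`capacity` follows `length` (4 B), `sample_rate` (8 B), so it starts at offset 4 + 8 = 12 and occupies 4 bytes.
Bytes at offsets 12..15: 72 7F B2 87.
Little-endian: lowest address holds the least-significant byte.
Reassemble most-significant byte first: 87 B2 7F 72 → 0x87B27F72.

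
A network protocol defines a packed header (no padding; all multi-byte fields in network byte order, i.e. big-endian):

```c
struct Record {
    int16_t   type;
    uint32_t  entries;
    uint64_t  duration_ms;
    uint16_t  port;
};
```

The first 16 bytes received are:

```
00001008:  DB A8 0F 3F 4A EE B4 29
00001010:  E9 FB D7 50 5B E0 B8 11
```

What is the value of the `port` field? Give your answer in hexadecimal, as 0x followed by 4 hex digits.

`port` follows `type` (2 B), `entries` (4 B), `duration_ms` (8 B), so it starts at offset 2 + 4 + 8 = 14 and occupies 2 bytes.
Bytes at offsets 14..15: B8 11.
Big-endian stores the most-significant byte at the lowest address.
The bytes are already most-significant first: 0xB811.

0xB811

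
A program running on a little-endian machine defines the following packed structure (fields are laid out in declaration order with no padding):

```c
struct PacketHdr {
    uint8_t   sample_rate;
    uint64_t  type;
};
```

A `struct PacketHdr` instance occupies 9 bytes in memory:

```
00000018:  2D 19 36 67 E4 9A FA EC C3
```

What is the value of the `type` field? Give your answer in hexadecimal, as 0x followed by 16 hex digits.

`type` follows `sample_rate` (1 byte), so it starts at byte offset 1 and occupies 8 bytes.
Bytes at offsets 1..8: 19 36 67 E4 9A FA EC C3.
Little-endian stores the least-significant byte at the lowest address.
Reassemble most-significant byte first: C3 EC FA 9A E4 67 36 19 → 0xC3ECFA9AE4673619.

0xC3ECFA9AE4673619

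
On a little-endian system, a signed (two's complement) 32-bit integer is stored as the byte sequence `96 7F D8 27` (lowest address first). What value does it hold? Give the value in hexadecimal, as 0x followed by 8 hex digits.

In little-endian order the low byte comes first in memory.
Reassemble most-significant byte first: 27 D8 7F 96 → 0x27D87F96.

0x27D87F96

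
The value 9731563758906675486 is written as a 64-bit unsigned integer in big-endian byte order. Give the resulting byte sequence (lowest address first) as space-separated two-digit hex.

87 0D 75 AD BE B2 91 1E

9731563758906675486 in hexadecimal, padded to 64 bits, is 0x870D75ADBEB2911E.
Split into bytes (most-significant first): 87 0D 75 AD BE B2 91 1E.
Big-endian stores the most-significant byte at the lowest address.
So the memory order matches the most-significant-first order: 87 0D 75 AD BE B2 91 1E.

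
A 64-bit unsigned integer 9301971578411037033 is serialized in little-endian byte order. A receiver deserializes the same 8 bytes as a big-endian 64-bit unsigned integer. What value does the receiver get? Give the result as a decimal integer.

7580113262444615553

9301971578411037033 in 64-bit hexadecimal is 0x81173DDDD9F83169.
Stored little-endian, the bytes at ascending addresses are 69 31 F8 D9 DD 3D 17 81.
Read back as big-endian, the last byte is least significant, giving 0x6931F8D9DD3D1781.
0x6931F8D9DD3D1781 = 7580113262444615553.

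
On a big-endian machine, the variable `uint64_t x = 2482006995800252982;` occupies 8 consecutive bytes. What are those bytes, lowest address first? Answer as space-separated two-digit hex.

22 71 DC 36 62 B5 62 36

2482006995800252982 in hexadecimal, padded to 64 bits, is 0x2271DC3662B56236.
Split into bytes (most-significant first): 22 71 DC 36 62 B5 62 36.
In big-endian order the high byte comes first in memory.
So the memory order matches the most-significant-first order: 22 71 DC 36 62 B5 62 36.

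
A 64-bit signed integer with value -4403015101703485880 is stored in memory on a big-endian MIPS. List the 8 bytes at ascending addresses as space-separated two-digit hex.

C2 E5 59 17 DA 48 86 48

Two's complement of -4403015101703485880 in 64 bits: 4403015101703485880 = 0x3D1AA6E825B779B8; invert → 0xC2E55917DA488647; add 1 → 0xC2E55917DA488648.
Split into bytes (most-significant first): C2 E5 59 17 DA 48 86 48.
Big-endian stores the most-significant byte at the lowest address.
So the memory order matches the most-significant-first order: C2 E5 59 17 DA 48 86 48.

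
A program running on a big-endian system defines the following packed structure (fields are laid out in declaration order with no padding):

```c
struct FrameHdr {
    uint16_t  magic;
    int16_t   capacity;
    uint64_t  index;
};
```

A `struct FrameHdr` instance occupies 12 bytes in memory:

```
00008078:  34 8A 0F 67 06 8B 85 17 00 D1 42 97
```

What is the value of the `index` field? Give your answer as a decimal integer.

471616919834804887

`index` follows `magic` (2 B), `capacity` (2 B), so it starts at offset 2 + 2 = 4 and occupies 8 bytes.
Bytes at offsets 4..11: 06 8B 85 17 00 D1 42 97.
In big-endian order the high byte comes first in memory.
The bytes are already most-significant first: 0x068B851700D14297.
0x068B851700D14297 = 471616919834804887.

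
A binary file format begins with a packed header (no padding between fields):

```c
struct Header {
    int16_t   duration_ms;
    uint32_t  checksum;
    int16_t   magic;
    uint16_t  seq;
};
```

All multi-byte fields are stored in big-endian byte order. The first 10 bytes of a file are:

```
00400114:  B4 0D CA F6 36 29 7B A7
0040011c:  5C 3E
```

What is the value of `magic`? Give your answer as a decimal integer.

31655

`magic` follows `duration_ms` (2 B), `checksum` (4 B), so it starts at offset 2 + 4 = 6 and occupies 2 bytes.
Bytes at offsets 6..7: 7B A7.
Big-endian: lowest address holds the most-significant byte.
The bytes are already most-significant first: 0x7BA7.
0x7BA7 = 31655.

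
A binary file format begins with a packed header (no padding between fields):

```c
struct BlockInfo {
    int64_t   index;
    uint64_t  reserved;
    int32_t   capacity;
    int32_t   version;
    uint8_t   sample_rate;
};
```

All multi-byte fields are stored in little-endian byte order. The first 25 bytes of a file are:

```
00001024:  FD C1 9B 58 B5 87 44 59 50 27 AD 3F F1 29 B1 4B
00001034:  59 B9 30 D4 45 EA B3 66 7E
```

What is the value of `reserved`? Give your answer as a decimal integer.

`reserved` follows `index` (8 bytes), so it starts at byte offset 8 and occupies 8 bytes.
Bytes at offsets 8..15: 50 27 AD 3F F1 29 B1 4B.
In little-endian order the low byte comes first in memory.
Reassemble most-significant byte first: 4B B1 29 F1 3F AD 27 50 → 0x4BB129F13FAD2750.
0x4BB129F13FAD2750 = 5454186739854550864.

5454186739854550864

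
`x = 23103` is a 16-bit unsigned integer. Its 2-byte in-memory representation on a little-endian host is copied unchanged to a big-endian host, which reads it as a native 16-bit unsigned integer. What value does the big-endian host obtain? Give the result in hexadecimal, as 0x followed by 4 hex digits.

23103 in 16-bit hexadecimal is 0x5A3F.
Stored little-endian, the bytes at ascending addresses are 3F 5A.
Read back as big-endian, the last byte is least significant, giving 0x3F5A.

0x3F5A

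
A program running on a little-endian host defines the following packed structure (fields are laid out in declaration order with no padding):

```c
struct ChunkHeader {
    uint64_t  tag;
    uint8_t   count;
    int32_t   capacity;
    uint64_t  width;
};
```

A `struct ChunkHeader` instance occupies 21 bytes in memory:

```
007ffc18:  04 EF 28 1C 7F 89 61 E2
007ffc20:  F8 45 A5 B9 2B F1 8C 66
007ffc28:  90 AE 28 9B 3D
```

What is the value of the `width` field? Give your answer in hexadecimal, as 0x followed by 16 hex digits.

`width` follows `tag` (8 B), `count` (1 B), `capacity` (4 B), so it starts at offset 8 + 1 + 4 = 13 and occupies 8 bytes.
Bytes at offsets 13..20: F1 8C 66 90 AE 28 9B 3D.
In little-endian order the low byte comes first in memory.
Reassemble most-significant byte first: 3D 9B 28 AE 90 66 8C F1 → 0x3D9B28AE90668CF1.

0x3D9B28AE90668CF1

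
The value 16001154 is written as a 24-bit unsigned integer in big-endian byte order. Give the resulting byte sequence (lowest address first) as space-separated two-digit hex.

F4 28 82

16001154 in hexadecimal, padded to 24 bits, is 0xF42882.
Split into bytes (most-significant first): F4 28 82.
In big-endian order the high byte comes first in memory.
So the memory order matches the most-significant-first order: F4 28 82.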